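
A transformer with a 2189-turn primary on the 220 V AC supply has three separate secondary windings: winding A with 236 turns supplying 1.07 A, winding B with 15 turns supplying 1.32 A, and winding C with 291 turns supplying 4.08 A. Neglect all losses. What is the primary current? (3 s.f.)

I_p ≈ 0.667 A

V_A = 220 × 236/2189 = 23.719 V; V_B = 220 × 15/2189 = 1.5075 V; V_C = 220 × 291/2189 = 29.246 V.
P_out = V_A I_A + V_B I_B + V_C I_C = 23.719×1.07 + 1.5075×1.32 + 29.246×4.08 = 25.379 + 1.9899 + 119.32 = 146.69 W.
Ideal ⇒ P_in = P_out, so I_p = P_out/V_p = 146.69/220 = 0.667 A.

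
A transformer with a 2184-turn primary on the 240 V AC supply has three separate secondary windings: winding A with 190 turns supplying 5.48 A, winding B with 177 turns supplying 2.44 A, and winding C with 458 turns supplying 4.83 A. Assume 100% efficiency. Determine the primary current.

V_A = 240 × 190/2184 = 20.879 V; V_B = 240 × 177/2184 = 19.451 V; V_C = 240 × 458/2184 = 50.330 V.
P_out = V_A I_A + V_B I_B + V_C I_C = 20.879×5.48 + 19.451×2.44 + 50.330×4.83 = 114.42 + 47.459 + 243.09 = 404.97 W.
Ideal ⇒ P_in = P_out, so I_p = P_out/V_p = 404.97/240 = 1.69 A.

I_p ≈ 1.69 A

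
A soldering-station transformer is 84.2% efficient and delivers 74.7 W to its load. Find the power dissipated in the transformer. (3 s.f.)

P_in = P_out/η = 74.7/0.842 = 88.7173 W.
P_loss = P_in − P_out = 88.7173 − 74.7 = 14.0 W.

P_loss ≈ 14.0 W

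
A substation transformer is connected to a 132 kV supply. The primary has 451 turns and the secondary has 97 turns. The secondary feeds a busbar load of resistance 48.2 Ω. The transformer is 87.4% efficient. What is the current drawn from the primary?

I_p ≈ 145 A

V_s = 132000 × 97/451 = 28390 V.
I_s = V_s/R = 28390/48.2 = 589.01 A.
P_out = V_s I_s = 28390 × 589.01 = 1.6722×10^7 W.
P_in = P_out/η = 1.6722×10^7/0.874 = 1.9133×10^7 W.
I_p = P_in/V_p = 1.9133×10^7/132000 = 145 A.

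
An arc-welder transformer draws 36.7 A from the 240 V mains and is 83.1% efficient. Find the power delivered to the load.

P_out ≈ 7320 W

P_in = V_p I_p = 240 × 36.7 = 8808.0 W.
P_out = η P_in = 0.831 × 8808.0 = 7320 W.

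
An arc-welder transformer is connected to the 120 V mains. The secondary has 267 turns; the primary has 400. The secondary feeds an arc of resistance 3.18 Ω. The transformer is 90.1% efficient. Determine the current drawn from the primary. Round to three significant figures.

V_s = 120 × 267/400 = 80.100 V.
I_s = V_s/R = 80.100/3.18 = 25.189 A.
P_out = V_s I_s = 80.100 × 25.189 = 2017.6 W.
P_in = P_out/η = 2017.6/0.901 = 2239.3 W.
I_p = P_in/V_p = 2239.3/120 = 18.7 A.

I_p ≈ 18.7 A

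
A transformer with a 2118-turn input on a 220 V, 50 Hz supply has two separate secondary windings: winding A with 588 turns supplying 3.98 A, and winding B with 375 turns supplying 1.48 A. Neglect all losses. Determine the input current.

I_in ≈ 1.37 A

V_A = 220 × 588/2118 = 61.076 V; V_B = 220 × 375/2118 = 38.952 V.
P_out = V_A I_A + V_B I_B = 61.076×3.98 + 38.952×1.48 = 243.08 + 57.649 = 300.73 W.
Ideal ⇒ P_in = P_out, so I_in = P_out/V_in = 300.73/220 = 1.37 A.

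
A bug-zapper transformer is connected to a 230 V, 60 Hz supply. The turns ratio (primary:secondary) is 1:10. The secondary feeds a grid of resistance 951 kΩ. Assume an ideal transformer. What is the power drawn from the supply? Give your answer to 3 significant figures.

V_s = V_p × N_s/N_p = 230 × 10/1 = 2300.0 V.
I_s = V_s/R = 2300.0/951000 = 0.0024185 A.
I_p = I_s × N_s/N_p = 0.0024185 × 10/1 = 0.024185 A.
P = V_p I_p = 230 × 0.024185 = 5.56 W.

P ≈ 5.56 W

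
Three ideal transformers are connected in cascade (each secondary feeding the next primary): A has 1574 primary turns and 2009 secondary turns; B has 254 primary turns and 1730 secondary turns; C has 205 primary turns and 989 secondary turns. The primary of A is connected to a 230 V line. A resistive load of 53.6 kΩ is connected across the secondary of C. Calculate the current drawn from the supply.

I_supply ≈ 7.55 A

Secondary of A: V = 230.00 × 2009/1574 = 293.56 V.
Secondary of B: V = 293.56 × 1730/254 = 1999.5 V.
Secondary of C: V = 1999.5 × 989/205 = 9646.2 V.
I_load = 9646.2/53600 = 0.17997 A, so P_out = 9646.2 × 0.17997 = 1736.0 W.
All ideal ⇒ P_in = P_out, so I_supply = 1736.0/230 = 7.55 A.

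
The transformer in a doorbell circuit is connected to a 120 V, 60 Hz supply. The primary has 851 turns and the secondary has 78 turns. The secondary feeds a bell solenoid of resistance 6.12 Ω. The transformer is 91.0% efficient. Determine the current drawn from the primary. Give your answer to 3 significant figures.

I_p ≈ 0.181 A

V_s = 120 × 78/851 = 10.999 V.
I_s = V_s/R = 10.999/6.12 = 1.7972 A.
P_out = V_s I_s = 10.999 × 1.7972 = 19.767 W.
P_in = P_out/η = 19.767/0.910 = 21.722 W.
I_p = P_in/V_p = 21.722/120 = 0.181 A.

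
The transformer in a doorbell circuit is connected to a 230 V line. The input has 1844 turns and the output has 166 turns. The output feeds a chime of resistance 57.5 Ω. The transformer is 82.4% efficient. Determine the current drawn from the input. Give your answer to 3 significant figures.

V_out = 230 × 166/1844 = 20.705 V.
I_out = V_out/R = 20.705/57.5 = 0.36009 A.
P_out = V_out I_out = 20.705 × 0.36009 = 7.4556 W.
P_in = P_out/η = 7.4556/0.824 = 9.0480 W.
I_in = P_in/V_in = 9.0480/230 = 0.0393 A.

I_in ≈ 0.0393 A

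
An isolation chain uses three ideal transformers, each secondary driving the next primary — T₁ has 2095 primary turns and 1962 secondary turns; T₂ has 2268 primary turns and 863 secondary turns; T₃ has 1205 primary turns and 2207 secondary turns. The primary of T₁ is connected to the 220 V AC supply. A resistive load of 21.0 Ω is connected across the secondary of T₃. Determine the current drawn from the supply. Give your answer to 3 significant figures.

I_supply ≈ 4.46 A

After T₁: V = 220.00 × 1962/2095 = 206.03 V.
After T₂: V = 206.03 × 863/2268 = 78.398 V.
After T₃: V = 78.398 × 2207/1205 = 143.59 V.
I_load = 143.59/21.0 = 6.8376 A, so P_out = 143.59 × 6.8376 = 981.80 W.
All ideal ⇒ P_in = P_out, so I_supply = 981.80/220 = 4.46 A.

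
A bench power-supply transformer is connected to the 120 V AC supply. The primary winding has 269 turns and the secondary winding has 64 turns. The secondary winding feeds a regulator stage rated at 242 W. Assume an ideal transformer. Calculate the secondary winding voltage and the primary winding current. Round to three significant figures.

V_s ≈ 28.6 V, I_p ≈ 2.02 A

V_s = V_p × N_s/N_p = 120 × 64/269 = 28.550 V.
I_s = P/V_s = 242/28.550 = 8.4763 A.
I_p = I_s × N_s/N_p = 8.4763 × 64/269 = 2.02 A.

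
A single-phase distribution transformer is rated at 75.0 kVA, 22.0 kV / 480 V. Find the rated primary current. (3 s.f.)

I_p ≈ 3.41 A

I_p = S/V_p = 75000/22000 = 3.41 A.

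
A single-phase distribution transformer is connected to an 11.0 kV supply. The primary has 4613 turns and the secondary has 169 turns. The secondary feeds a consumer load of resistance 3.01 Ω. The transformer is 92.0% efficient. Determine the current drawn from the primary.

I_p ≈ 5.33 A

V_s = 11000 × 169/4613 = 402.99 V.
I_s = V_s/R = 402.99/3.01 = 133.88 A.
P_out = V_s I_s = 402.99 × 133.88 = 53954 W.
P_in = P_out/η = 53954/0.920 = 58646 W.
I_p = P_in/V_p = 58646/11000 = 5.33 A.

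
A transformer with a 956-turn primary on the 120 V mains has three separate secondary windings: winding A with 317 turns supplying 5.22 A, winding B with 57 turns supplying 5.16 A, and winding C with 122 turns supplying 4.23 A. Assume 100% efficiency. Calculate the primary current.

I_p ≈ 2.58 A

V_A = 120 × 317/956 = 39.791 V; V_B = 120 × 57/956 = 7.1548 V; V_C = 120 × 122/956 = 15.314 V.
P_out = V_A I_A + V_B I_B + V_C I_C = 39.791×5.22 + 7.1548×5.16 + 15.314×4.23 = 207.71 + 36.919 + 64.777 = 309.40 W.
Ideal ⇒ P_in = P_out, so I_p = P_out/V_p = 309.40/120 = 2.58 A.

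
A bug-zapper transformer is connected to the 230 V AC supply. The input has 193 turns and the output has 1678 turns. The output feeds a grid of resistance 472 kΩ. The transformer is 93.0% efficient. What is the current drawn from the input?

I_in ≈ 0.0396 A

V_out = 230 × 1678/193 = 1999.7 V.
I_out = V_out/R = 1999.7/472000 = 0.0042366 A.
P_out = V_out I_out = 1999.7 × 0.0042366 = 8.4719 W.
P_in = P_out/η = 8.4719/0.930 = 9.1096 W.
I_in = P_in/V_in = 9.1096/230 = 0.0396 A.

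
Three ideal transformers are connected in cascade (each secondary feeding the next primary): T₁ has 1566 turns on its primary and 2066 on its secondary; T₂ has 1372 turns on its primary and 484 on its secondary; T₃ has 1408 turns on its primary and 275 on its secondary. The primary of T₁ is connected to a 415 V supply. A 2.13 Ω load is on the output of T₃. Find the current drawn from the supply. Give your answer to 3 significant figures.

Secondary of T₁: V = 415.00 × 2066/1566 = 547.50 V.
Secondary of T₂: V = 547.50 × 484/1372 = 193.14 V.
Secondary of T₃: V = 193.14 × 275/1408 = 37.723 V.
I_load = 37.723/2.13 = 17.710 A, so P_out = 37.723 × 17.710 = 668.09 W.
All ideal ⇒ P_in = P_out, so I_supply = 668.09/415 = 1.61 A.

I_supply ≈ 1.61 A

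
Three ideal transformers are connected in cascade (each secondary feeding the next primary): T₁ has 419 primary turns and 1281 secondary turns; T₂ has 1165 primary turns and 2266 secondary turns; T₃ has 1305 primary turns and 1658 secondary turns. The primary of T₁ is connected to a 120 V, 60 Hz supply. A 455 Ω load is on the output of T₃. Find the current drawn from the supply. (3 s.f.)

Secondary of T₁: V = 120.00 × 1281/419 = 366.87 V.
Secondary of T₂: V = 366.87 × 2266/1165 = 713.59 V.
Secondary of T₃: V = 713.59 × 1658/1305 = 906.62 V.
I_load = 906.62/455 = 1.9926 A, so P_out = 906.62 × 1.9926 = 1806.5 W.
All ideal ⇒ P_in = P_out, so I_supply = 1806.5/120 = 15.1 A.

I_supply ≈ 15.1 A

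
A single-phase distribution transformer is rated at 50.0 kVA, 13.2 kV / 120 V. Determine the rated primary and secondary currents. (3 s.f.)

I_p = S/V_p = 50000/13200 = 3.79 A.
I_s = S/V_s = 50000/120 = 417 A.

I_p ≈ 3.79 A, I_s ≈ 417 A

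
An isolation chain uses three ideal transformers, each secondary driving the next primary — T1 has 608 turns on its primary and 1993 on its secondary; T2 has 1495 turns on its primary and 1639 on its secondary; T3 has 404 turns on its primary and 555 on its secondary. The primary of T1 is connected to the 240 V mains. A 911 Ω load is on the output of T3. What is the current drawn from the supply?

After T1: V = 240.00 × 1993/608 = 786.71 V.
After T2: V = 786.71 × 1639/1495 = 862.49 V.
After T3: V = 862.49 × 555/404 = 1184.9 V.
I_load = 1184.9/911 = 1.3006 A, so P_out = 1184.9 × 1.3006 = 1541.0 W.
All ideal ⇒ P_in = P_out, so I_supply = 1541.0/240 = 6.42 A.

I_supply ≈ 6.42 A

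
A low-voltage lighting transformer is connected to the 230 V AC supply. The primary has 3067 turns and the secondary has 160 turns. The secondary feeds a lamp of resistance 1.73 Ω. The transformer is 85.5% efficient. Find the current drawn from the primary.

I_p ≈ 0.423 A

V_s = 230 × 160/3067 = 11.999 V.
I_s = V_s/R = 11.999/1.73 = 6.9357 A.
P_out = V_s I_s = 11.999 × 6.9357 = 83.219 W.
P_in = P_out/η = 83.219/0.855 = 97.332 W.
I_p = P_in/V_p = 97.332/230 = 0.423 A.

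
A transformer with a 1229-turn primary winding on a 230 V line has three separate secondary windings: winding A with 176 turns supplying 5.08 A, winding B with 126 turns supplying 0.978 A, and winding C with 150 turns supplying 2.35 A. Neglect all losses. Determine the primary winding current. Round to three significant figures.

V_A = 230 × 176/1229 = 32.937 V; V_B = 230 × 126/1229 = 23.580 V; V_C = 230 × 150/1229 = 28.072 V.
P_out = V_A I_A + V_B I_B + V_C I_C = 32.937×5.08 + 23.580×0.978 + 28.072×2.35 = 167.32 + 23.061 + 65.968 = 256.35 W.
Ideal ⇒ P_in = P_out, so I_p = P_out/V_p = 256.35/230 = 1.11 A.

I_p ≈ 1.11 A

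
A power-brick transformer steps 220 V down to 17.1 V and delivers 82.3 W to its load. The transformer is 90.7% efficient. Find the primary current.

I_p ≈ 0.412 A

P_in = P_out/η = 82.3/0.907 = 90.739 W.
I_p = P_in/V_p = 90.739/220 = 0.412 A.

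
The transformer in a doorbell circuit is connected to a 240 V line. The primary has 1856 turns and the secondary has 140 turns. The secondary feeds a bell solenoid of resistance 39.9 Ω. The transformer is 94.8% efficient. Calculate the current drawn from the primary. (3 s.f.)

V_s = 240 × 140/1856 = 18.103 V.
I_s = V_s/R = 18.103/39.9 = 0.45372 A.
P_out = V_s I_s = 18.103 × 0.45372 = 8.2139 W.
P_in = P_out/η = 8.2139/0.948 = 8.6645 W.
I_p = P_in/V_p = 8.6645/240 = 0.0361 A.

I_p ≈ 0.0361 A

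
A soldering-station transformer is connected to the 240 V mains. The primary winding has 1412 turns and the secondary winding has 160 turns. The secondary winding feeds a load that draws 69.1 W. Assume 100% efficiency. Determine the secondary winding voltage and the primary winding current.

V_s = V_p × N_s/N_p = 240 × 160/1412 = 27.195 V.
I_s = P/V_s = 69.1/27.195 = 2.5409 A.
I_p = I_s × N_s/N_p = 2.5409 × 160/1412 = 0.288 A.

V_s ≈ 27.2 V, I_p ≈ 0.288 A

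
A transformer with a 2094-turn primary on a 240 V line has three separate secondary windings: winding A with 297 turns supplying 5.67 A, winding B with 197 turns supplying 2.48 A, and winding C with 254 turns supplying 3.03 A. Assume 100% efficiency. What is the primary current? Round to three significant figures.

V_A = 240 × 297/2094 = 34.040 V; V_B = 240 × 197/2094 = 22.579 V; V_C = 240 × 254/2094 = 29.112 V.
P_out = V_A I_A + V_B I_B + V_C I_C = 34.040×5.67 + 22.579×2.48 + 29.112×3.03 = 193.01 + 55.995 + 88.209 = 337.21 W.
Ideal ⇒ P_in = P_out, so I_p = P_out/V_p = 337.21/240 = 1.41 A.

I_p ≈ 1.41 A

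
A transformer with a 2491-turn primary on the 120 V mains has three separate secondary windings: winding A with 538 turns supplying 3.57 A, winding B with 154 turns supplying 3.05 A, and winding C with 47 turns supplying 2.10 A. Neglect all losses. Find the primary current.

V_A = 120 × 538/2491 = 25.917 V; V_B = 120 × 154/2491 = 7.4187 V; V_C = 120 × 47/2491 = 2.2642 V.
P_out = V_A I_A + V_B I_B + V_C I_C = 25.917×3.57 + 7.4187×3.05 + 2.2642×2.10 = 92.525 + 22.627 + 4.7547 = 119.91 W.
Ideal ⇒ P_in = P_out, so I_p = P_out/V_p = 119.91/120 = 0.999 A.

I_p ≈ 0.999 A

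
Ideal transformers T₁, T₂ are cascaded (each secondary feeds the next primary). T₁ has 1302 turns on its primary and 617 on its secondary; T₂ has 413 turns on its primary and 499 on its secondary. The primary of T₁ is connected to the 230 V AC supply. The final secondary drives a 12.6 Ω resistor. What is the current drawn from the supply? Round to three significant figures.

I_supply ≈ 5.98 A

Secondary of T₁: V = 230.00 × 617/1302 = 108.99 V.
Secondary of T₂: V = 108.99 × 499/413 = 131.69 V.
I_load = 131.69/12.6 = 10.452 A, so P_out = 131.69 × 10.452 = 1376.4 W.
All ideal ⇒ P_in = P_out, so I_supply = 1376.4/230 = 5.98 A.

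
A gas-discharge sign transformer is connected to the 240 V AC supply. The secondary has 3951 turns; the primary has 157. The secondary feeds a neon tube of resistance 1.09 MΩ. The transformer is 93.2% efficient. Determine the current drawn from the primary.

I_p ≈ 0.150 A

V_s = 240 × 3951/157 = 6039.7 V.
I_s = V_s/R = 6039.7/(1.09×10^6) = 0.0055411 A.
P_out = V_s I_s = 6039.7 × 0.0055411 = 33.467 W.
P_in = P_out/η = 33.467/0.932 = 35.908 W.
I_p = P_in/V_p = 35.908/240 = 0.150 A.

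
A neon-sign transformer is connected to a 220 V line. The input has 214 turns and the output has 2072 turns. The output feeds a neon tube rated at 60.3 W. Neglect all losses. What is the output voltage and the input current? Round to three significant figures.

V_out ≈ 2130 V, I_in ≈ 0.274 A

V_out = V_in × N_out/N_in = 220 × 2072/214 = 2130.1 V.
I_out = P/V_out = 60.3/2130.1 = 0.028309 A.
I_in = I_out × N_out/N_in = 0.028309 × 2072/214 = 0.274 A.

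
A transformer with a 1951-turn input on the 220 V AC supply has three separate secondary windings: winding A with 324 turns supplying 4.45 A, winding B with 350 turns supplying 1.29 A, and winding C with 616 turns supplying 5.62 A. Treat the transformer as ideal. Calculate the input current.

I_in ≈ 2.74 A

V_A = 220 × 324/1951 = 36.535 V; V_B = 220 × 350/1951 = 39.467 V; V_C = 220 × 616/1951 = 69.462 V.
P_out = V_A I_A + V_B I_B + V_C I_C = 36.535×4.45 + 39.467×1.29 + 69.462×5.62 = 162.58 + 50.912 + 390.38 = 603.87 W.
Ideal ⇒ P_in = P_out, so I_in = P_out/V_in = 603.87/220 = 2.74 A.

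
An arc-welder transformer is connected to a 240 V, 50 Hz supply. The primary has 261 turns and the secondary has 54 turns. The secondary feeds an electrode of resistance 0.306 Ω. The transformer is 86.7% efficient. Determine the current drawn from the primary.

I_p ≈ 38.7 A

V_s = 240 × 54/261 = 49.655 V.
I_s = V_s/R = 49.655/0.306 = 162.27 A.
P_out = V_s I_s = 49.655 × 162.27 = 8057.6 W.
P_in = P_out/η = 8057.6/0.867 = 9293.7 W.
I_p = P_in/V_p = 9293.7/240 = 38.7 A.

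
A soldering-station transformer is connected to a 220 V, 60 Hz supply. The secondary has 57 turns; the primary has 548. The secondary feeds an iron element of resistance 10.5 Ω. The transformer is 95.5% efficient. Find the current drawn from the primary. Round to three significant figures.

V_s = 220 × 57/548 = 22.883 V.
I_s = V_s/R = 22.883/10.5 = 2.1794 A.
P_out = V_s I_s = 22.883 × 2.1794 = 49.871 W.
P_in = P_out/η = 49.871/0.955 = 52.221 W.
I_p = P_in/V_p = 52.221/220 = 0.237 A.

I_p ≈ 0.237 A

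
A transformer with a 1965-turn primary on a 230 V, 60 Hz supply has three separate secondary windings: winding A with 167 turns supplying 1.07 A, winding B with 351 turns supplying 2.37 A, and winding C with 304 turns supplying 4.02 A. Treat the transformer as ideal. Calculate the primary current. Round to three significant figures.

V_A = 230 × 167/1965 = 19.547 V; V_B = 230 × 351/1965 = 41.084 V; V_C = 230 × 304/1965 = 35.583 V.
P_out = V_A I_A + V_B I_B + V_C I_C = 19.547×1.07 + 41.084×2.37 + 35.583×4.02 = 20.915 + 97.369 + 143.04 = 261.33 W.
Ideal ⇒ P_in = P_out, so I_p = P_out/V_p = 261.33/230 = 1.14 A.

I_p ≈ 1.14 A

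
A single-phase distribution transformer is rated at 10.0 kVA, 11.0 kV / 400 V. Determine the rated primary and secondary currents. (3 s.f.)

I_p ≈ 0.909 A, I_s ≈ 25.0 A

I_p = S/V_p = 10000/11000 = 0.909 A.
I_s = S/V_s = 10000/400 = 25.0 A.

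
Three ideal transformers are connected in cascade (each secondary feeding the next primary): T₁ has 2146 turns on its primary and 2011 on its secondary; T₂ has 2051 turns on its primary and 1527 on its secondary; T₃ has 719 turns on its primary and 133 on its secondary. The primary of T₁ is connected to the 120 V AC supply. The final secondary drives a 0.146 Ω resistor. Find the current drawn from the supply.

Secondary of T₁: V = 120.00 × 2011/2146 = 112.45 V.
Secondary of T₂: V = 112.45 × 1527/2051 = 83.721 V.
Secondary of T₃: V = 83.721 × 133/719 = 15.487 V.
I_load = 15.487/0.146 = 106.07 A, so P_out = 15.487 × 106.07 = 1642.7 W.
All ideal ⇒ P_in = P_out, so I_supply = 1642.7/120 = 13.7 A.

I_supply ≈ 13.7 A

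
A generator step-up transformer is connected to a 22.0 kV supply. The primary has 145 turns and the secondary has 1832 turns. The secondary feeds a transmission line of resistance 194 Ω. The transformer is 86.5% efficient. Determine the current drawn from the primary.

V_s = 22000 × 1832/145 = 277960 V.
I_s = V_s/R = 277960/194 = 1432.8 A.
P_out = V_s I_s = 277960 × 1432.8 = 3.9825×10^8 W.
P_in = P_out/η = 3.9825×10^8/0.865 = 4.6041×10^8 W.
I_p = P_in/V_p = 4.6041×10^8/22000 = 20900 A.

I_p ≈ 20900 A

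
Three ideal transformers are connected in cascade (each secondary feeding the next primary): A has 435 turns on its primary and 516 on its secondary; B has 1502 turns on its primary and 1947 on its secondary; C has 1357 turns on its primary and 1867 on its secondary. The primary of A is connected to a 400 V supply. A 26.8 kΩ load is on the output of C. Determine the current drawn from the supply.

Secondary of A: V = 400.00 × 516/435 = 474.48 V.
Secondary of B: V = 474.48 × 1947/1502 = 615.06 V.
Secondary of C: V = 615.06 × 1867/1357 = 846.22 V.
I_load = 846.22/26800 = 0.031575 A, so P_out = 846.22 × 0.031575 = 26.719 W.
All ideal ⇒ P_in = P_out, so I_supply = 26.719/400 = 0.0668 A.

I_supply ≈ 0.0668 A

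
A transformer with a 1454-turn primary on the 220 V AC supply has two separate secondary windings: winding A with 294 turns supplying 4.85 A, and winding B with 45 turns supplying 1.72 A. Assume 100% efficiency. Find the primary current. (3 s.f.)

I_p ≈ 1.03 A

V_A = 220 × 294/1454 = 44.484 V; V_B = 220 × 45/1454 = 6.8088 V.
P_out = V_A I_A + V_B I_B = 44.484×4.85 + 6.8088×1.72 = 215.75 + 11.711 = 227.46 W.
Ideal ⇒ P_in = P_out, so I_p = P_out/V_p = 227.46/220 = 1.03 A.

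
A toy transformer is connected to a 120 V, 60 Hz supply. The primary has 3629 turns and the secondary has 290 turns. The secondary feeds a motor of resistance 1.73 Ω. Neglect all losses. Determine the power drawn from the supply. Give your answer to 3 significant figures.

V_s = V_p × N_s/N_p = 120 × 290/3629 = 9.5894 V.
I_s = V_s/R = 9.5894/1.73 = 5.5430 A.
I_p = I_s × N_s/N_p = 5.5430 × 290/3629 = 0.44295 A.
P = V_p I_p = 120 × 0.44295 = 53.2 W.

P ≈ 53.2 W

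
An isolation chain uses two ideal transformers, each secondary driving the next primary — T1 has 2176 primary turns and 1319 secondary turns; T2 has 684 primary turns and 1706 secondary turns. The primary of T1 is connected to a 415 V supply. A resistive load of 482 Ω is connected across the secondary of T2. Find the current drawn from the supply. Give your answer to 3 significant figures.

I_supply ≈ 1.97 A

Secondary of T1: V = 415.00 × 1319/2176 = 251.56 V.
Secondary of T2: V = 251.56 × 1706/684 = 627.42 V.
I_load = 627.42/482 = 1.3017 A, so P_out = 627.42 × 1.3017 = 816.71 W.
All ideal ⇒ P_in = P_out, so I_supply = 816.71/415 = 1.97 A.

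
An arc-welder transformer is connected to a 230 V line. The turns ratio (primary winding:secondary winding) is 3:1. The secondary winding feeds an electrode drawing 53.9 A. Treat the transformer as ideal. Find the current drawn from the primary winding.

I_p ≈ 18.0 A

For an ideal transformer I_p N_p = I_s N_s, so I_p = 53.9 × 1/3 = 18.0 A.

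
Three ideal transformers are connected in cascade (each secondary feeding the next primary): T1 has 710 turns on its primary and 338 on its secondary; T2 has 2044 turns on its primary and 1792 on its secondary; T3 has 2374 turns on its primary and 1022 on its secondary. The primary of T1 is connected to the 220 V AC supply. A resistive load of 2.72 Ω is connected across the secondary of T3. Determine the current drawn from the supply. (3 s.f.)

I_supply ≈ 2.61 A

Secondary of T1: V = 220.00 × 338/710 = 104.73 V.
Secondary of T2: V = 104.73 × 1792/2044 = 91.820 V.
Secondary of T3: V = 91.820 × 1022/2374 = 39.528 V.
I_load = 39.528/2.72 = 14.532 A, so P_out = 39.528 × 14.532 = 574.44 W.
All ideal ⇒ P_in = P_out, so I_supply = 574.44/220 = 2.61 A.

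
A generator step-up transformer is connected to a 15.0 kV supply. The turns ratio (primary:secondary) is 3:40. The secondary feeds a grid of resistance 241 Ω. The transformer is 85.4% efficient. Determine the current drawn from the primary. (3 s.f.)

V_s = 15000 × 40/3 = 200000 V.
I_s = V_s/R = 200000/241 = 829.88 A.
P_out = V_s I_s = 200000 × 829.88 = 1.6598×10^8 W.
P_in = P_out/η = 1.6598×10^8/0.854 = 1.9435×10^8 W.
I_p = P_in/V_p = 1.9435×10^8/15000 = 13000 A.

I_p ≈ 13000 A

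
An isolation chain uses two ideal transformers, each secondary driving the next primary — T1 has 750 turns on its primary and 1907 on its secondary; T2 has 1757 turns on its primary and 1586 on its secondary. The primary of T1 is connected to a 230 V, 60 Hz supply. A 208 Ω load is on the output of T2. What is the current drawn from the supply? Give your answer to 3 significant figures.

I_supply ≈ 5.83 A

Secondary of T1: V = 230.00 × 1907/750 = 584.81 V.
Secondary of T2: V = 584.81 × 1586/1757 = 527.90 V.
I_load = 527.90/208 = 2.5380 A, so P_out = 527.90 × 2.5380 = 1339.8 W.
All ideal ⇒ P_in = P_out, so I_supply = 1339.8/230 = 5.83 A.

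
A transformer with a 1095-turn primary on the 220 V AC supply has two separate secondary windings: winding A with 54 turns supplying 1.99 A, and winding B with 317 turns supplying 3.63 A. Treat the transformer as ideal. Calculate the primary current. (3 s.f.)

V_A = 220 × 54/1095 = 10.849 V; V_B = 220 × 317/1095 = 63.689 V.
P_out = V_A I_A + V_B I_B = 10.849×1.99 + 63.689×3.63 = 21.590 + 231.19 = 252.78 W.
Ideal ⇒ P_in = P_out, so I_p = P_out/V_p = 252.78/220 = 1.15 A.

I_p ≈ 1.15 A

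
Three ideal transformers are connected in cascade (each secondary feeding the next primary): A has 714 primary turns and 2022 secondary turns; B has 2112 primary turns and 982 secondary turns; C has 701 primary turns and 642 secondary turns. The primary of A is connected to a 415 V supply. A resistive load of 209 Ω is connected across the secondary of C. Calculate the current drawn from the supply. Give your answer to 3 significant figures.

After A: V = 415.00 × 2022/714 = 1175.3 V.
After B: V = 1175.3 × 982/2112 = 546.45 V.
After C: V = 546.45 × 642/701 = 500.46 V.
I_load = 500.46/209 = 2.3945 A, so P_out = 500.46 × 2.3945 = 1198.4 W.
All ideal ⇒ P_in = P_out, so I_supply = 1198.4/415 = 2.89 A.

I_supply ≈ 2.89 A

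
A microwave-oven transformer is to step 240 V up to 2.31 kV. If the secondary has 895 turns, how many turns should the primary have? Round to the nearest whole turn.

N_p = 93 turns

N_p/N_s = V_p/V_s, so N_p = 895 × 240/2310 = 93.0 ≈ 93 turns.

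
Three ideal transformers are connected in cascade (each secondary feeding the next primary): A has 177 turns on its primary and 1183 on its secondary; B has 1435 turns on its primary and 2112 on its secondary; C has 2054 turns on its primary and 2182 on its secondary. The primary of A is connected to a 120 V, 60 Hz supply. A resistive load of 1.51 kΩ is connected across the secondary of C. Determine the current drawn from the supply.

After A: V = 120.00 × 1183/177 = 802.03 V.
After B: V = 802.03 × 2112/1435 = 1180.4 V.
After C: V = 1180.4 × 2182/2054 = 1254.0 V.
I_load = 1254.0/1510 = 0.83045 A, so P_out = 1254.0 × 0.83045 = 1041.4 W.
All ideal ⇒ P_in = P_out, so I_supply = 1041.4/120 = 8.68 A.

I_supply ≈ 8.68 A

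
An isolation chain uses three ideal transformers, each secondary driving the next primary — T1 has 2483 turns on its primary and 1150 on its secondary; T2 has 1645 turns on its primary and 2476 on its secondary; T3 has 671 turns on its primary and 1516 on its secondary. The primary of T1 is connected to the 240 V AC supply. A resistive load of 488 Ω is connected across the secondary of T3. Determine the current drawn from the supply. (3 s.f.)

Secondary of T1: V = 240.00 × 1150/2483 = 111.16 V.
Secondary of T2: V = 111.16 × 2476/1645 = 167.31 V.
Secondary of T3: V = 167.31 × 1516/671 = 378.00 V.
I_load = 378.00/488 = 0.77459 A, so P_out = 378.00 × 0.77459 = 292.80 W.
All ideal ⇒ P_in = P_out, so I_supply = 292.80/240 = 1.22 A.

I_supply ≈ 1.22 A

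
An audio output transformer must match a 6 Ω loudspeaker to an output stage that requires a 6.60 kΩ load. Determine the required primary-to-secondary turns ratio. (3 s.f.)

Z_p/Z_s = (N_p/N_s)², so N_p/N_s = √(6600/6) = √1100 = 33.2.

N_p/N_s ≈ 33.2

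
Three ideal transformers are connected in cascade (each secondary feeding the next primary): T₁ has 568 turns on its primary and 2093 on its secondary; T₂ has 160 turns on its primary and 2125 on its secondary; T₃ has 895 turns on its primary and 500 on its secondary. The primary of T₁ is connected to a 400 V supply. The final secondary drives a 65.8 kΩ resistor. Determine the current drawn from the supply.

I_supply ≈ 4.54 A

Secondary of T₁: V = 400.00 × 2093/568 = 1473.9 V.
Secondary of T₂: V = 1473.9 × 2125/160 = 19576 V.
Secondary of T₃: V = 19576 × 500/895 = 10936 V.
I_load = 10936/65800 = 0.16620 A, so P_out = 10936 × 0.16620 = 1817.6 W.
All ideal ⇒ P_in = P_out, so I_supply = 1817.6/400 = 4.54 A.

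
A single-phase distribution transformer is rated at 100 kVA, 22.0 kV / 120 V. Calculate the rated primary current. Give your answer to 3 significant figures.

I_p = S/V_p = 100000/22000 = 4.55 A.

I_p ≈ 4.55 A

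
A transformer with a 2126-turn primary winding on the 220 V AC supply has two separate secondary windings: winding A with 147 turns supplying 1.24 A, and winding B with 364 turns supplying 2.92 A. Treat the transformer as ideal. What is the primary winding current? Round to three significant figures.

V_A = 220 × 147/2126 = 15.212 V; V_B = 220 × 364/2126 = 37.667 V.
P_out = V_A I_A + V_B I_B = 15.212×1.24 + 37.667×2.92 = 18.862 + 109.99 = 128.85 W.
Ideal ⇒ P_in = P_out, so I_p = P_out/V_p = 128.85/220 = 0.586 A.

I_p ≈ 0.586 A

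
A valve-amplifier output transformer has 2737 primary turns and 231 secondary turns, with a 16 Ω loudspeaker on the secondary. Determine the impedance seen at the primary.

Z_p ≈ 2250 Ω

Z_p = (N_p/N_s)² × Z_s = (2737/231)² × 16 = 2250 Ω.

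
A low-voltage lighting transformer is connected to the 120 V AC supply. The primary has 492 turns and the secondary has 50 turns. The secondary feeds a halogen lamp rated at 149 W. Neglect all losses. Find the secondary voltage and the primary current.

V_s = V_p × N_s/N_p = 120 × 50/492 = 12.195 V.
I_s = P/V_s = 149/12.195 = 12.218 A.
I_p = I_s × N_s/N_p = 12.218 × 50/492 = 1.24 A.

V_s ≈ 12.2 V, I_p ≈ 1.24 A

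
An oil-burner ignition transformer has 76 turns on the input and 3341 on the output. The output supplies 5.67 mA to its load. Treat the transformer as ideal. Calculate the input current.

I_in ≈ 0.249 A

For an ideal transformer I_in/I_out = N_out/N_in, so I_in = 0.00567 × 3341/76 = 0.249 A.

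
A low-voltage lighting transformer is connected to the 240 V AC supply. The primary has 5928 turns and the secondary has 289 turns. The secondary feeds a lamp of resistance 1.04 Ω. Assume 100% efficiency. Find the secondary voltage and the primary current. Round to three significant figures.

V_s = V_p × N_s/N_p = 240 × 289/5928 = 11.700 V.
I_s = V_s/R = 11.700/1.04 = 11.250 A.
I_p = I_s × N_s/N_p = 11.250 × 289/5928 = 0.548 A.

V_s ≈ 11.7 V, I_p ≈ 0.548 A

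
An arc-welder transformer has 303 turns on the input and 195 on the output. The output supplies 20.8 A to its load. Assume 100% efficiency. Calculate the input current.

For an ideal transformer I_in/I_out = N_out/N_in, so I_in = 20.8 × 195/303 = 13.4 A.

I_in ≈ 13.4 A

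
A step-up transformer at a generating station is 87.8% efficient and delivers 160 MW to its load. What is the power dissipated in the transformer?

P_loss ≈ 2.22×10^7 W

P_in = P_out/η = 1.60×10^8/0.878 = 1.82232×10^8 W.
P_loss = P_in − P_out = 1.82232×10^8 − 1.60×10^8 = 2.22×10^7 W.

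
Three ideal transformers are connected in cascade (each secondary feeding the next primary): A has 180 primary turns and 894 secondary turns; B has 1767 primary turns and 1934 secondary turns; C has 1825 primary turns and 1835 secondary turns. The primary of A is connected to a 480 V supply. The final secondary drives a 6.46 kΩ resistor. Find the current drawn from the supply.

I_supply ≈ 2.22 A

After A: V = 480.00 × 894/180 = 2384.0 V.
After B: V = 2384.0 × 1934/1767 = 2609.3 V.
After C: V = 2609.3 × 1835/1825 = 2623.6 V.
I_load = 2623.6/6460 = 0.40613 A, so P_out = 2623.6 × 0.40613 = 1065.5 W.
All ideal ⇒ P_in = P_out, so I_supply = 1065.5/480 = 2.22 A.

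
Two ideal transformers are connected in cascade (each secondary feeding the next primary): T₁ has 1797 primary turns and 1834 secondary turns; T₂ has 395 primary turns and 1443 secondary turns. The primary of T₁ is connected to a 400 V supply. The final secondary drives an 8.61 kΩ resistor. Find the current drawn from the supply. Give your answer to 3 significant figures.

After T₁: V = 400.00 × 1834/1797 = 408.24 V.
After T₂: V = 408.24 × 1443/395 = 1491.4 V.
I_load = 1491.4/8610 = 0.17321 A, so P_out = 1491.4 × 0.17321 = 258.32 W.
All ideal ⇒ P_in = P_out, so I_supply = 258.32/400 = 0.646 A.

I_supply ≈ 0.646 A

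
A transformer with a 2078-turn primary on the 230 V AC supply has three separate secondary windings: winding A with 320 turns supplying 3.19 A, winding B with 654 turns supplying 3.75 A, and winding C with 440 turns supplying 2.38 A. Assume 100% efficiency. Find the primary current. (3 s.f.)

V_A = 230 × 320/2078 = 35.419 V; V_B = 230 × 654/2078 = 72.387 V; V_C = 230 × 440/2078 = 48.701 V.
P_out = V_A I_A + V_B I_B + V_C I_C = 35.419×3.19 + 72.387×3.75 + 48.701×2.38 = 112.99 + 271.45 + 115.91 = 500.34 W.
Ideal ⇒ P_in = P_out, so I_p = P_out/V_p = 500.34/230 = 2.18 A.

I_p ≈ 2.18 A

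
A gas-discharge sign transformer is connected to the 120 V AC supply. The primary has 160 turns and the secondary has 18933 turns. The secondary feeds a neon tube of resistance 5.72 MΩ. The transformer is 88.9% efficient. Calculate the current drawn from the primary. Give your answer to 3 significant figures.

I_p ≈ 0.330 A

V_s = 120 × 18933/160 = 14200 V.
I_s = V_s/R = 14200/(5.72×10^6) = 0.0024825 A.
P_out = V_s I_s = 14200 × 0.0024825 = 35.251 W.
P_in = P_out/η = 35.251/0.889 = 39.652 W.
I_p = P_in/V_p = 39.652/120 = 0.330 A.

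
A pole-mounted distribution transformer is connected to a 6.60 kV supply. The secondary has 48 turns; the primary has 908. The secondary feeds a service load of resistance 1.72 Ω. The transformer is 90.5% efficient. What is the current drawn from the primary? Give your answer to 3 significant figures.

I_p ≈ 11.8 A

V_s = 6600 × 48/908 = 348.90 V.
I_s = V_s/R = 348.90/1.72 = 202.85 A.
P_out = V_s I_s = 348.90 × 202.85 = 70773 W.
P_in = P_out/η = 70773/0.905 = 78203 W.
I_p = P_in/V_p = 78203/6600 = 11.8 A.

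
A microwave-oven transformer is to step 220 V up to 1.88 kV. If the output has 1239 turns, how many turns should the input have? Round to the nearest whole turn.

N_in/N_out = V_in/V_out, so N_in = 1239 × 220/1880 = 145.0 ≈ 145 turns.

N_in = 145 turns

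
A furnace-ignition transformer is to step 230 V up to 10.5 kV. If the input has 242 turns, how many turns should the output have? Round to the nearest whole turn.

N_out/N_in = V_out/V_in, so N_out = 242 × 10500/230 = 11047.8 ≈ 11048 turns.

N_out = 11048 turns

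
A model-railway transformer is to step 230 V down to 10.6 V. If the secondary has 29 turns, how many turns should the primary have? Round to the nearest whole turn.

N_p = 629 turns

N_p/N_s = V_p/V_s, so N_p = 29 × 230/10.6 = 629.2 ≈ 629 turns.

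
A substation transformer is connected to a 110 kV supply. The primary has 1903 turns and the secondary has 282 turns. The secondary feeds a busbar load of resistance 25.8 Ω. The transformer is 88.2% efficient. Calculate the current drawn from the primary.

I_p ≈ 106 A

V_s = 110000 × 282/1903 = 16301 V.
I_s = V_s/R = 16301/25.8 = 631.81 A.
P_out = V_s I_s = 16301 × 631.81 = 1.0299×10^7 W.
P_in = P_out/η = 1.0299×10^7/0.882 = 1.1677×10^7 W.
I_p = P_in/V_p = 1.1677×10^7/110000 = 106 A.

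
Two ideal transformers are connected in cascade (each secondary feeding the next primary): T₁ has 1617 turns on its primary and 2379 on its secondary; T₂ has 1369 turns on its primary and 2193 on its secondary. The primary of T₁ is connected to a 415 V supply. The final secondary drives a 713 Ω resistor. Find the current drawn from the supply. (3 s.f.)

I_supply ≈ 3.23 A

After T₁: V = 415.00 × 2379/1617 = 610.57 V.
After T₂: V = 610.57 × 2193/1369 = 978.06 V.
I_load = 978.06/713 = 1.3718 A, so P_out = 978.06 × 1.3718 = 1341.7 W.
All ideal ⇒ P_in = P_out, so I_supply = 1341.7/415 = 3.23 A.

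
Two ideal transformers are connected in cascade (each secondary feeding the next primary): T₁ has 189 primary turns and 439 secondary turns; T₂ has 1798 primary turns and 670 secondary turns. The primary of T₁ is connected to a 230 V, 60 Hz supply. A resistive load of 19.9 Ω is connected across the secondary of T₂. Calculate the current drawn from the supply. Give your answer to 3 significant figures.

I_supply ≈ 8.66 A

Secondary of T₁: V = 230.00 × 439/189 = 534.23 V.
Secondary of T₂: V = 534.23 × 670/1798 = 199.07 V.
I_load = 199.07/19.9 = 10.004 A, so P_out = 199.07 × 10.004 = 1991.5 W.
All ideal ⇒ P_in = P_out, so I_supply = 1991.5/230 = 8.66 A.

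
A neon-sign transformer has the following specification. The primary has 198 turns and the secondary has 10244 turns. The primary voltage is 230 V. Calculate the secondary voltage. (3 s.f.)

V_s/V_p = N_s/N_p, so V_s = 230 × 10244/198 = 11900 V.

V_s ≈ 11900 V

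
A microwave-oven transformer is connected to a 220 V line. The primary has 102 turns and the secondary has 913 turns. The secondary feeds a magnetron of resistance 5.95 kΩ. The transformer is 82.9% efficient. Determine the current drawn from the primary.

V_s = 220 × 913/102 = 1969.2 V.
I_s = V_s/R = 1969.2/5950 = 0.33096 A.
P_out = V_s I_s = 1969.2 × 0.33096 = 651.73 W.
P_in = P_out/η = 651.73/0.829 = 786.17 W.
I_p = P_in/V_p = 786.17/220 = 3.57 A.

I_p ≈ 3.57 A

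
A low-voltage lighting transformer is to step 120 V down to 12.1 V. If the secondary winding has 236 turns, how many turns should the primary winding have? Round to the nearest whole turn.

N_p/N_s = V_p/V_s, so N_p = 236 × 120/12.1 = 2340.5 ≈ 2340 turns.

N_p = 2340 turns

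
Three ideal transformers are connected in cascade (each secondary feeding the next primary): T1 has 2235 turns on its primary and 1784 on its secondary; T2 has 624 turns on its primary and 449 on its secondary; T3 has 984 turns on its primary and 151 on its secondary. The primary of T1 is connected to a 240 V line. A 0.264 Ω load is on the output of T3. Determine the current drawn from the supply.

After T1: V = 240.00 × 1784/2235 = 191.57 V.
After T2: V = 191.57 × 449/624 = 137.84 V.
After T3: V = 137.84 × 151/984 = 21.153 V.
I_load = 21.153/0.264 = 80.125 A, so P_out = 21.153 × 80.125 = 1694.9 W.
All ideal ⇒ P_in = P_out, so I_supply = 1694.9/240 = 7.06 A.

I_supply ≈ 7.06 A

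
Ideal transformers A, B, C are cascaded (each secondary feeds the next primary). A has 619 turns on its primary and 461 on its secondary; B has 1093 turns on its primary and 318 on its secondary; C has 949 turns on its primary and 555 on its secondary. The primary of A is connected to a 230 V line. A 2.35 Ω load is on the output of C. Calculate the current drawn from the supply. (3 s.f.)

I_supply ≈ 1.57 A

After A: V = 230.00 × 461/619 = 171.29 V.
After B: V = 171.29 × 318/1093 = 49.836 V.
After C: V = 49.836 × 555/949 = 29.146 V.
I_load = 29.146/2.35 = 12.402 A, so P_out = 29.146 × 12.402 = 361.47 W.
All ideal ⇒ P_in = P_out, so I_supply = 361.47/230 = 1.57 A.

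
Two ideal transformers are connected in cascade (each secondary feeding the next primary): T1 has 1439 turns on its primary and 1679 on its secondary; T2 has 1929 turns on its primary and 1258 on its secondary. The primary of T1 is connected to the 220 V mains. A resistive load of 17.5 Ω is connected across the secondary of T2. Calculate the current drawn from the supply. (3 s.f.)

Secondary of T1: V = 220.00 × 1679/1439 = 256.69 V.
Secondary of T2: V = 256.69 × 1258/1929 = 167.40 V.
I_load = 167.40/17.5 = 9.5658 A, so P_out = 167.40 × 9.5658 = 1601.3 W.
All ideal ⇒ P_in = P_out, so I_supply = 1601.3/220 = 7.28 A.

I_supply ≈ 7.28 A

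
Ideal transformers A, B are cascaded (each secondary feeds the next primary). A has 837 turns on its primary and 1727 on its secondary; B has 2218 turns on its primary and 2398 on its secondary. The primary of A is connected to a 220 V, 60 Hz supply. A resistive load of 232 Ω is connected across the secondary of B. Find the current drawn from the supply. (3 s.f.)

I_supply ≈ 4.72 A

Secondary of A: V = 220.00 × 1727/837 = 453.93 V.
Secondary of B: V = 453.93 × 2398/2218 = 490.77 V.
I_load = 490.77/232 = 2.1154 A, so P_out = 490.77 × 2.1154 = 1038.2 W.
All ideal ⇒ P_in = P_out, so I_supply = 1038.2/220 = 4.72 A.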